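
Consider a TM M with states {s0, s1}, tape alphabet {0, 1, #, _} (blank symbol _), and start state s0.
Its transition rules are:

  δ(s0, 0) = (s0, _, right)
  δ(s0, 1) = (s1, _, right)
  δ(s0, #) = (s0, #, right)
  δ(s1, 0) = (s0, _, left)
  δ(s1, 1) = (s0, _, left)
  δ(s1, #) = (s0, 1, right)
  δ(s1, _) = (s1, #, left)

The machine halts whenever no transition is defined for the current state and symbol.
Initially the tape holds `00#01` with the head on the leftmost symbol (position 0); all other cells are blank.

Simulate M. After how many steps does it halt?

12

state=s0 head=0 tape=[0]0#01__   (s0,0)→(s0,_,right)
state=s0 head=1 tape=_[0]#01__   (s0,0)→(s0,_,right)
state=s0 head=2 tape=__[#]01__   (s0,#)→(s0,#,right)
state=s0 head=3 tape=__#[0]1__   (s0,0)→(s0,_,right)
state=s0 head=4 tape=__#_[1]__   (s0,1)→(s1,_,right)
state=s1 head=5 tape=__#__[_]_   (s1,_)→(s1,#,left)
state=s1 head=4 tape=__#_[_]#_   (s1,_)→(s1,#,left)
state=s1 head=3 tape=__#[_]##_   (s1,_)→(s1,#,left)
state=s1 head=2 tape=__[#]###_   (s1,#)→(s0,1,right)
state=s0 head=3 tape=__1[#]##_   (s0,#)→(s0,#,right)
state=s0 head=4 tape=__1#[#]#_   (s0,#)→(s0,#,right)
state=s0 head=5 tape=__1##[#]_   (s0,#)→(s0,#,right)
state=s0 head=6 tape=__1###[_]
M halts after 12 transitions.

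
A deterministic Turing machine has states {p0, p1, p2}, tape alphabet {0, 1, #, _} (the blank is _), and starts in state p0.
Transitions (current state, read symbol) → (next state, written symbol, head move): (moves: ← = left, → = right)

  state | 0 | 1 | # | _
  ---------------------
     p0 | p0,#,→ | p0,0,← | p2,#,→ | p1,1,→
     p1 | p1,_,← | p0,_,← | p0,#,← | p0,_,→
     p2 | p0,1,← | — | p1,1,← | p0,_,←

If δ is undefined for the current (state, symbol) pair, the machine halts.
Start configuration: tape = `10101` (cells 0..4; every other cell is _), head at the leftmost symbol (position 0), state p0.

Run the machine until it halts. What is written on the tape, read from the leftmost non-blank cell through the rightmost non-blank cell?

state=p0 head=0 tape=____[1]0101   (p0,1)→(p0,0,←)
state=p0 head=-1 tape=___[_]00101   (p0,_)→(p1,1,→)
state=p1 head=0 tape=___1[0]0101   (p1,0)→(p1,_,←)
state=p1 head=-1 tape=___[1]_0101   (p1,1)→(p0,_,←)
state=p0 head=-2 tape=__[_]__0101   (p0,_)→(p1,1,→)
state=p1 head=-1 tape=__1[_]_0101   (p1,_)→(p0,_,→)
state=p0 head=0 tape=__1_[_]0101   (p0,_)→(p1,1,→)
state=p1 head=1 tape=__1_1[0]101   (p1,0)→(p1,_,←)
state=p1 head=0 tape=__1_[1]_101   (p1,1)→(p0,_,←)
state=p0 head=-1 tape=__1[_]__101   (p0,_)→(p1,1,→)
state=p1 head=0 tape=__11[_]_101   (p1,_)→(p0,_,→)
state=p0 head=1 tape=__11_[_]101   (p0,_)→(p1,1,→)
state=p1 head=2 tape=__11_1[1]01   (p1,1)→(p0,_,←)
state=p0 head=1 tape=__11_[1]_01   (p0,1)→(p0,0,←)
state=p0 head=0 tape=__11[_]0_01   (p0,_)→(p1,1,→)
state=p1 head=1 tape=__111[0]_01   (p1,0)→(p1,_,←)
state=p1 head=0 tape=__11[1]__01   (p1,1)→(p0,_,←)
state=p0 head=-1 tape=__1[1]___01   (p0,1)→(p0,0,←)
state=p0 head=-2 tape=__[1]0___01   (p0,1)→(p0,0,←)
state=p0 head=-3 tape=_[_]00___01   (p0,_)→(p1,1,→)
state=p1 head=-2 tape=_1[0]0___01   (p1,0)→(p1,_,←)
state=p1 head=-3 tape=_[1]_0___01   (p1,1)→(p0,_,←)
state=p0 head=-4 tape=[_]__0___01   (p0,_)→(p1,1,→)
state=p1 head=-3 tape=1[_]_0___01   (p1,_)→(p0,_,→)
state=p0 head=-2 tape=1_[_]0___01   (p0,_)→(p1,1,→)
state=p1 head=-1 tape=1_1[0]___01   (p1,0)→(p1,_,←)
state=p1 head=-2 tape=1_[1]____01   (p1,1)→(p0,_,←)
state=p0 head=-3 tape=1[_]_____01   (p0,_)→(p1,1,→)
state=p1 head=-2 tape=11[_]____01   (p1,_)→(p0,_,→)
state=p0 head=-1 tape=11_[_]___01   (p0,_)→(p1,1,→)
state=p1 head=0 tape=11_1[_]__01   (p1,_)→(p0,_,→)
state=p0 head=1 tape=11_1_[_]_01   (p0,_)→(p1,1,→)
state=p1 head=2 tape=11_1_1[_]01   (p1,_)→(p0,_,→)
state=p0 head=3 tape=11_1_1_[0]1   (p0,0)→(p0,#,→)
state=p0 head=4 tape=11_1_1_#[1]   (p0,1)→(p0,0,←)
state=p0 head=3 tape=11_1_1_[#]0   (p0,#)→(p2,#,→)
state=p2 head=4 tape=11_1_1_#[0]   (p2,0)→(p0,1,←)
state=p0 head=3 tape=11_1_1_[#]1   (p0,#)→(p2,#,→)
state=p2 head=4 tape=11_1_1_#[1]
The non-blank tape span at halt is 11_1_1_#1.

11_1_1_#1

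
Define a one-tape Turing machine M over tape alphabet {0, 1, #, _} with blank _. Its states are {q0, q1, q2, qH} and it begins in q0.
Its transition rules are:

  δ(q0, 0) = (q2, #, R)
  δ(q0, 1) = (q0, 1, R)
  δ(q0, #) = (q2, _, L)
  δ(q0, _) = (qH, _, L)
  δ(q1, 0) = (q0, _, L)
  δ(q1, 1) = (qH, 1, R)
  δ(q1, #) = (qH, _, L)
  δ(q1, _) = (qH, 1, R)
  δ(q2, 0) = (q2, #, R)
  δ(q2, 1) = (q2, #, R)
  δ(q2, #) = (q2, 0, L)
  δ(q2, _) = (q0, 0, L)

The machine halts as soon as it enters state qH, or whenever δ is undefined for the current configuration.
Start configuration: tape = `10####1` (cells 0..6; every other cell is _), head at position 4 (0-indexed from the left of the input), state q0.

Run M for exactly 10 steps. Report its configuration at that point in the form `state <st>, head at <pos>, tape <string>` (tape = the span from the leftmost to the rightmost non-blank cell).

state q2, head at 0, tape 100_0#1

q0 | 10##[#]#1   read # → write _, move L, go to q2
q2 | 10#[#]_#1   read # → write 0, move L, go to q2
q2 | 10[#]0_#1   read # → write 0, move L, go to q2
q2 | 1[0]00_#1   read 0 → write #, move R, go to q2
q2 | 1#[0]0_#1   read 0 → write #, move R, go to q2
q2 | 1##[0]_#1   read 0 → write #, move R, go to q2
q2 | 1###[_]#1   read _ → write 0, move L, go to q0
q0 | 1##[#]0#1   read # → write _, move L, go to q2
q2 | 1#[#]_0#1   read # → write 0, move L, go to q2
q2 | 1[#]0_0#1   read # → write 0, move L, go to q2
q2 | [1]00_0#1
After 10 steps: state q2, head at 0, tape 100_0#1.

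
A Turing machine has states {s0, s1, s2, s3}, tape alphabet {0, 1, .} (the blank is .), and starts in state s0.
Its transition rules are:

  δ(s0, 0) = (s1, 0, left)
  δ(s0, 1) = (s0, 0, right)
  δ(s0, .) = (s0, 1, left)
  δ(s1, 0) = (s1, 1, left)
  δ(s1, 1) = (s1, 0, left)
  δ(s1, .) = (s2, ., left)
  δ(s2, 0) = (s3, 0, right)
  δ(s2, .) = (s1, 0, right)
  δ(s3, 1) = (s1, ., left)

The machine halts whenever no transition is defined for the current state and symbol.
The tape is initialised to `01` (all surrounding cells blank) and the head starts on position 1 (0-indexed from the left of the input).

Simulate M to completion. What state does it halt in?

s3

s0 | ..0[1].   read 1 → write 0, move right, go to s0
s0 | ..00[.]   read . → write 1, move left, go to s0
s0 | ..0[0]1   read 0 → write 0, move left, go to s1
s1 | ..[0]01   read 0 → write 1, move left, go to s1
s1 | .[.]101   read . → write ., move left, go to s2
s2 | [.].101   read . → write 0, move right, go to s1
s1 | 0[.]101   read . → write ., move left, go to s2
s2 | [0].101   read 0 → write 0, move right, go to s3
s3 | 0[.]101
No transition is defined for (s3, .); M halts in state s3.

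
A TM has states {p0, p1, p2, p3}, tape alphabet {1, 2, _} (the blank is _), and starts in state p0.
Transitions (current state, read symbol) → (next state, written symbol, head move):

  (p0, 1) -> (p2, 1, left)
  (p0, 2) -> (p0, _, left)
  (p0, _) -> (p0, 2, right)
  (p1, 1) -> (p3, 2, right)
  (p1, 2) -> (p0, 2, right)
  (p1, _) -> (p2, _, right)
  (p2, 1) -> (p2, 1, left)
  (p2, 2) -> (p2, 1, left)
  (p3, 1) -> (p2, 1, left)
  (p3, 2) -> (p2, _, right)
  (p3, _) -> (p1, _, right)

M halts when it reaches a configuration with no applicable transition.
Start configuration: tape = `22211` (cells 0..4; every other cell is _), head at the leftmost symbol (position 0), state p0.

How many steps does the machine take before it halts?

28

state=p0 head=0 tape=____[2]2211   (p0,2)→(p0,_,left)
state=p0 head=-1 tape=___[_]_2211   (p0,_)→(p0,2,right)
state=p0 head=0 tape=___2[_]2211   (p0,_)→(p0,2,right)
state=p0 head=1 tape=___22[2]211   (p0,2)→(p0,_,left)
state=p0 head=0 tape=___2[2]_211   (p0,2)→(p0,_,left)
state=p0 head=-1 tape=___[2]__211   (p0,2)→(p0,_,left)
state=p0 head=-2 tape=__[_]___211   (p0,_)→(p0,2,right)
state=p0 head=-1 tape=__2[_]__211   (p0,_)→(p0,2,right)
state=p0 head=0 tape=__22[_]_211   (p0,_)→(p0,2,right)
state=p0 head=1 tape=__222[_]211   (p0,_)→(p0,2,right)
state=p0 head=2 tape=__2222[2]11   (p0,2)→(p0,_,left)
state=p0 head=1 tape=__222[2]_11   (p0,2)→(p0,_,left)
state=p0 head=0 tape=__22[2]__11   (p0,2)→(p0,_,left)
state=p0 head=-1 tape=__2[2]___11   (p0,2)→(p0,_,left)
state=p0 head=-2 tape=__[2]____11   (p0,2)→(p0,_,left)
state=p0 head=-3 tape=_[_]_____11   (p0,_)→(p0,2,right)
state=p0 head=-2 tape=_2[_]____11   (p0,_)→(p0,2,right)
state=p0 head=-1 tape=_22[_]___11   (p0,_)→(p0,2,right)
state=p0 head=0 tape=_222[_]__11   (p0,_)→(p0,2,right)
state=p0 head=1 tape=_2222[_]_11   (p0,_)→(p0,2,right)
state=p0 head=2 tape=_22222[_]11   (p0,_)→(p0,2,right)
state=p0 head=3 tape=_222222[1]1   (p0,1)→(p2,1,left)
state=p2 head=2 tape=_22222[2]11   (p2,2)→(p2,1,left)
state=p2 head=1 tape=_2222[2]111   (p2,2)→(p2,1,left)
state=p2 head=0 tape=_222[2]1111   (p2,2)→(p2,1,left)
state=p2 head=-1 tape=_22[2]11111   (p2,2)→(p2,1,left)
state=p2 head=-2 tape=_2[2]111111   (p2,2)→(p2,1,left)
state=p2 head=-3 tape=_[2]1111111   (p2,2)→(p2,1,left)
state=p2 head=-4 tape=[_]11111111
M halts after 28 transitions.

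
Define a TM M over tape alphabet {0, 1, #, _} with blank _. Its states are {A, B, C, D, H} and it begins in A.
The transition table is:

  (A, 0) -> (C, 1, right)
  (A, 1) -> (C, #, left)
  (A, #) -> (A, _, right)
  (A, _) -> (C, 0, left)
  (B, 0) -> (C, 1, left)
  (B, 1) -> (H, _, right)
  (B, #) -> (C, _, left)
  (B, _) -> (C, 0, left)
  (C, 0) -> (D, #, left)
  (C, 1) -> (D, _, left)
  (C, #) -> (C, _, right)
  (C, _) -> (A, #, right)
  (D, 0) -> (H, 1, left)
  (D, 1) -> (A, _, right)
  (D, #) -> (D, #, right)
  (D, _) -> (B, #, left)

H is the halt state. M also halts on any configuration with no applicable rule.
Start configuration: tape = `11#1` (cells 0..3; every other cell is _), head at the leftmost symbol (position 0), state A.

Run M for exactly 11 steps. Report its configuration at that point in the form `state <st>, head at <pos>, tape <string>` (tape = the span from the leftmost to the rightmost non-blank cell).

A | _[1]1#1_   read 1 → write #, move left, go to C
C | [_]#1#1_   read _ → write #, move right, go to A
A | #[#]1#1_   read # → write _, move right, go to A
A | #_[1]#1_   read 1 → write #, move left, go to C
C | #[_]##1_   read _ → write #, move right, go to A
A | ##[#]#1_   read # → write _, move right, go to A
A | ##_[#]1_   read # → write _, move right, go to A
A | ##__[1]_   read 1 → write #, move left, go to C
C | ##_[_]#_   read _ → write #, move right, go to A
A | ##_#[#]_   read # → write _, move right, go to A
A | ##_#_[_]   read _ → write 0, move left, go to C
C | ##_#[_]0
After 11 steps: state C, head at 3, tape ##_#_0.

state C, head at 3, tape ##_#_0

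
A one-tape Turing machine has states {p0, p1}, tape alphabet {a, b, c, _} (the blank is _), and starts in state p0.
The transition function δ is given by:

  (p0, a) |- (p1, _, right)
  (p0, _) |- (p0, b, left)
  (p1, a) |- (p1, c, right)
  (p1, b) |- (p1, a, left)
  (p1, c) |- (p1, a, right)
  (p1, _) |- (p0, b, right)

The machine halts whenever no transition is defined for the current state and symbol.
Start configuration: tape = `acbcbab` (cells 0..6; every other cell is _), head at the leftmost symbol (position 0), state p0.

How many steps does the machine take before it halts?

state=p0 head=0 tape=[a]cbcbab__   (p0,a)→(p1,_,right)
state=p1 head=1 tape=_[c]bcbab__   (p1,c)→(p1,a,right)
state=p1 head=2 tape=_a[b]cbab__   (p1,b)→(p1,a,left)
state=p1 head=1 tape=_[a]acbab__   (p1,a)→(p1,c,right)
state=p1 head=2 tape=_c[a]cbab__   (p1,a)→(p1,c,right)
state=p1 head=3 tape=_cc[c]bab__   (p1,c)→(p1,a,right)
state=p1 head=4 tape=_cca[b]ab__   (p1,b)→(p1,a,left)
state=p1 head=3 tape=_cc[a]aab__   (p1,a)→(p1,c,right)
state=p1 head=4 tape=_ccc[a]ab__   (p1,a)→(p1,c,right)
state=p1 head=5 tape=_cccc[a]b__   (p1,a)→(p1,c,right)
state=p1 head=6 tape=_ccccc[b]__   (p1,b)→(p1,a,left)
state=p1 head=5 tape=_cccc[c]a__   (p1,c)→(p1,a,right)
state=p1 head=6 tape=_cccca[a]__   (p1,a)→(p1,c,right)
state=p1 head=7 tape=_ccccac[_]_   (p1,_)→(p0,b,right)
state=p0 head=8 tape=_ccccacb[_]   (p0,_)→(p0,b,left)
state=p0 head=7 tape=_ccccac[b]b
M halts after 15 transitions.

15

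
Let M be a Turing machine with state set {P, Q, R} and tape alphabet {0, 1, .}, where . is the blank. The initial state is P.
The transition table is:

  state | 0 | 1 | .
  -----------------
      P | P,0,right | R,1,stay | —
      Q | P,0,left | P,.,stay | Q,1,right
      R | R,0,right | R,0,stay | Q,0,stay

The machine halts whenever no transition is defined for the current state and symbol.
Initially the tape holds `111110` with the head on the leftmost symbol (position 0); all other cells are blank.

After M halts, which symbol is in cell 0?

0

P | [1]11110..   read 1 → write 1, move stay, go to R
R | [1]11110..   read 1 → write 0, move stay, go to R
R | [0]11110..   read 0 → write 0, move right, go to R
R | 0[1]1110..   read 1 → write 0, move stay, go to R
R | 0[0]1110..   read 0 → write 0, move right, go to R
R | 00[1]110..   read 1 → write 0, move stay, go to R
R | 00[0]110..   read 0 → write 0, move right, go to R
R | 000[1]10..   read 1 → write 0, move stay, go to R
R | 000[0]10..   read 0 → write 0, move right, go to R
R | 0000[1]0..   read 1 → write 0, move stay, go to R
R | 0000[0]0..   read 0 → write 0, move right, go to R
R | 00000[0]..   read 0 → write 0, move right, go to R
R | 000000[.].   read . → write 0, move stay, go to Q
Q | 000000[0].   read 0 → write 0, move left, go to P
P | 00000[0]0.   read 0 → write 0, move right, go to P
P | 000000[0].   read 0 → write 0, move right, go to P
P | 0000000[.]
Cell 0 holds 0 when M halts.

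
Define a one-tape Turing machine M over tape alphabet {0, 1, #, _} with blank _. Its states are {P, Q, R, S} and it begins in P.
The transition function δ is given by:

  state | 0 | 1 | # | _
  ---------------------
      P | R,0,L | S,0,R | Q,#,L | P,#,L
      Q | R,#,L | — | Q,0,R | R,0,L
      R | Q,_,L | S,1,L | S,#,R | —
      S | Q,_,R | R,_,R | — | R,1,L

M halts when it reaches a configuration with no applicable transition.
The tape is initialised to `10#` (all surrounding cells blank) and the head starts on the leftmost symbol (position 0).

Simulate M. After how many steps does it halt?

8

state=P head=0 tape=__[1]0#_   (P,1)→(S,0,R)
state=S head=1 tape=__0[0]#_   (S,0)→(Q,_,R)
state=Q head=2 tape=__0_[#]_   (Q,#)→(Q,0,R)
state=Q head=3 tape=__0_0[_]   (Q,_)→(R,0,L)
state=R head=2 tape=__0_[0]0   (R,0)→(Q,_,L)
state=Q head=1 tape=__0[_]_0   (Q,_)→(R,0,L)
state=R head=0 tape=__[0]0_0   (R,0)→(Q,_,L)
state=Q head=-1 tape=_[_]_0_0   (Q,_)→(R,0,L)
state=R head=-2 tape=[_]0_0_0
M halts after 8 transitions.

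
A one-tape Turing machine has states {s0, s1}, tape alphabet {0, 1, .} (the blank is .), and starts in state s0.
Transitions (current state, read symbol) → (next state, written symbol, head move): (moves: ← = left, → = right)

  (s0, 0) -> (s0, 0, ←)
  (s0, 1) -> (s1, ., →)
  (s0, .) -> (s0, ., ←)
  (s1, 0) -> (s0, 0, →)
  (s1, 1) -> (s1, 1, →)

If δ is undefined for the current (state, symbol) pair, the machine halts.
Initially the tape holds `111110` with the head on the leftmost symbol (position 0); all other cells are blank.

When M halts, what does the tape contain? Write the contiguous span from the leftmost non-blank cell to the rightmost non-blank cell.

11..0

state=s0 head=0 tape=[1]11110.   (s0,1)→(s1,.,→)
state=s1 head=1 tape=.[1]1110.   (s1,1)→(s1,1,→)
state=s1 head=2 tape=.1[1]110.   (s1,1)→(s1,1,→)
state=s1 head=3 tape=.11[1]10.   (s1,1)→(s1,1,→)
state=s1 head=4 tape=.111[1]0.   (s1,1)→(s1,1,→)
state=s1 head=5 tape=.1111[0].   (s1,0)→(s0,0,→)
state=s0 head=6 tape=.11110[.]   (s0,.)→(s0,.,←)
state=s0 head=5 tape=.1111[0].   (s0,0)→(s0,0,←)
state=s0 head=4 tape=.111[1]0.   (s0,1)→(s1,.,→)
state=s1 head=5 tape=.111.[0].   (s1,0)→(s0,0,→)
state=s0 head=6 tape=.111.0[.]   (s0,.)→(s0,.,←)
state=s0 head=5 tape=.111.[0].   (s0,0)→(s0,0,←)
state=s0 head=4 tape=.111[.]0.   (s0,.)→(s0,.,←)
state=s0 head=3 tape=.11[1].0.   (s0,1)→(s1,.,→)
state=s1 head=4 tape=.11.[.]0.
The non-blank tape span at halt is 11..0.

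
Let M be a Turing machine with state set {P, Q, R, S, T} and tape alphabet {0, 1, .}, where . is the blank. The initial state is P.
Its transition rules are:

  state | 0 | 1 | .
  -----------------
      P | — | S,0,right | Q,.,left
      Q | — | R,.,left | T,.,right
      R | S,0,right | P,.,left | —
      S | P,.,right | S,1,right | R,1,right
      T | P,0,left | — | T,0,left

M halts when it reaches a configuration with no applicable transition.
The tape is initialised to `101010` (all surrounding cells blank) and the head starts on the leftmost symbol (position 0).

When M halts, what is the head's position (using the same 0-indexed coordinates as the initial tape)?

2

state=P head=0 tape=[1]01010.   (P,1)→(S,0,right)
state=S head=1 tape=0[0]1010.   (S,0)→(P,.,right)
state=P head=2 tape=0.[1]010.   (P,1)→(S,0,right)
state=S head=3 tape=0.0[0]10.   (S,0)→(P,.,right)
state=P head=4 tape=0.0.[1]0.   (P,1)→(S,0,right)
state=S head=5 tape=0.0.0[0].   (S,0)→(P,.,right)
state=P head=6 tape=0.0.0.[.]   (P,.)→(Q,.,left)
state=Q head=5 tape=0.0.0[.].   (Q,.)→(T,.,right)
state=T head=6 tape=0.0.0.[.]   (T,.)→(T,0,left)
state=T head=5 tape=0.0.0[.]0   (T,.)→(T,0,left)
state=T head=4 tape=0.0.[0]00   (T,0)→(P,0,left)
state=P head=3 tape=0.0[.]000   (P,.)→(Q,.,left)
state=Q head=2 tape=0.[0].000
At halt the head is at cell 2.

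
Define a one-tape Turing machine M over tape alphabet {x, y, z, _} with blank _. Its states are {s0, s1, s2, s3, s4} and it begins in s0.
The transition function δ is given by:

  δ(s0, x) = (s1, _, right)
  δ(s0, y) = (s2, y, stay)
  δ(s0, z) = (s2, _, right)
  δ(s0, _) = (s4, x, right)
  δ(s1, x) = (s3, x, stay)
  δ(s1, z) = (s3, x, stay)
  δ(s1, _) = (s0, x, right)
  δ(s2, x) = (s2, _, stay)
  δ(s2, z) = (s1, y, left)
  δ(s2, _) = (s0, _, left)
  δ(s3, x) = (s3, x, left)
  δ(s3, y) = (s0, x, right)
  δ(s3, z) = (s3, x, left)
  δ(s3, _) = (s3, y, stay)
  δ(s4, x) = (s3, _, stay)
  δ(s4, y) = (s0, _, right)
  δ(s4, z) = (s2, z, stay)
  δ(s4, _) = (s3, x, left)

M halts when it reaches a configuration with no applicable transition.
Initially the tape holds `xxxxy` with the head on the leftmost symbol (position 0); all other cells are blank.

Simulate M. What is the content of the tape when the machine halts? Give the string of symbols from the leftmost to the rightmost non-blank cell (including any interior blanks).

state=s0 head=0 tape=[x]xxxy   (s0,x)→(s1,_,right)
state=s1 head=1 tape=_[x]xxy   (s1,x)→(s3,x,stay)
state=s3 head=1 tape=_[x]xxy   (s3,x)→(s3,x,left)
state=s3 head=0 tape=[_]xxxy   (s3,_)→(s3,y,stay)
state=s3 head=0 tape=[y]xxxy   (s3,y)→(s0,x,right)
state=s0 head=1 tape=x[x]xxy   (s0,x)→(s1,_,right)
state=s1 head=2 tape=x_[x]xy   (s1,x)→(s3,x,stay)
state=s3 head=2 tape=x_[x]xy   (s3,x)→(s3,x,left)
state=s3 head=1 tape=x[_]xxy   (s3,_)→(s3,y,stay)
state=s3 head=1 tape=x[y]xxy   (s3,y)→(s0,x,right)
state=s0 head=2 tape=xx[x]xy   (s0,x)→(s1,_,right)
state=s1 head=3 tape=xx_[x]y   (s1,x)→(s3,x,stay)
state=s3 head=3 tape=xx_[x]y   (s3,x)→(s3,x,left)
state=s3 head=2 tape=xx[_]xy   (s3,_)→(s3,y,stay)
state=s3 head=2 tape=xx[y]xy   (s3,y)→(s0,x,right)
state=s0 head=3 tape=xxx[x]y   (s0,x)→(s1,_,right)
state=s1 head=4 tape=xxx_[y]
The non-blank tape span at halt is xxx_y.

xxx_y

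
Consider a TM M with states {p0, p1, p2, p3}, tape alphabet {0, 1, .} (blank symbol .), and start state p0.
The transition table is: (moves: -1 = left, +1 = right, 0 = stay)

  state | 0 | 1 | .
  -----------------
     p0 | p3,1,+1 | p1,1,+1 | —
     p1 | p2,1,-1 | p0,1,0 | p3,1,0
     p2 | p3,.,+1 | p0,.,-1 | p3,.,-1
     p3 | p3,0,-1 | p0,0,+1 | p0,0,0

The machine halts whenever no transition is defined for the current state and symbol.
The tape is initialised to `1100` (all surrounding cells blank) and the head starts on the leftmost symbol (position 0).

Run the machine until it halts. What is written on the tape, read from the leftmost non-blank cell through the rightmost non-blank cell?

p0 | [1]100.   read 1 → write 1, move +1, go to p1
p1 | 1[1]00.   read 1 → write 1, move 0, go to p0
p0 | 1[1]00.   read 1 → write 1, move +1, go to p1
p1 | 11[0]0.   read 0 → write 1, move -1, go to p2
p2 | 1[1]10.   read 1 → write ., move -1, go to p0
p0 | [1].10.   read 1 → write 1, move +1, go to p1
p1 | 1[.]10.   read . → write 1, move 0, go to p3
p3 | 1[1]10.   read 1 → write 0, move +1, go to p0
p0 | 10[1]0.   read 1 → write 1, move +1, go to p1
p1 | 101[0].   read 0 → write 1, move -1, go to p2
p2 | 10[1]1.   read 1 → write ., move -1, go to p0
p0 | 1[0].1.   read 0 → write 1, move +1, go to p3
p3 | 11[.]1.   read . → write 0, move 0, go to p0
p0 | 11[0]1.   read 0 → write 1, move +1, go to p3
p3 | 111[1].   read 1 → write 0, move +1, go to p0
p0 | 1110[.]
The non-blank tape span at halt is 1110.

1110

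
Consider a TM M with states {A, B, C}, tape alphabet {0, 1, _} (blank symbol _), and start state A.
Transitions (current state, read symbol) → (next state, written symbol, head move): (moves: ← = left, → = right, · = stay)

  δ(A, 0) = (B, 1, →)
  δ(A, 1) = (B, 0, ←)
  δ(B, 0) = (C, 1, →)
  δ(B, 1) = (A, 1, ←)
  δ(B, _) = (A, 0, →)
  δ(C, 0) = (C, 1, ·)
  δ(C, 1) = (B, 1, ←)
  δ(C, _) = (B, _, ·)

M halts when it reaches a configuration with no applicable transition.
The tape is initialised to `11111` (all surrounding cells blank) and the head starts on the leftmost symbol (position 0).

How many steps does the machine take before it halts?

state=A head=0 tape=__[1]1111   (A,1)→(B,0,←)
state=B head=-1 tape=_[_]01111   (B,_)→(A,0,→)
state=A head=0 tape=_0[0]1111   (A,0)→(B,1,→)
state=B head=1 tape=_01[1]111   (B,1)→(A,1,←)
state=A head=0 tape=_0[1]1111   (A,1)→(B,0,←)
state=B head=-1 tape=_[0]01111   (B,0)→(C,1,→)
state=C head=0 tape=_1[0]1111   (C,0)→(C,1,·)
state=C head=0 tape=_1[1]1111   (C,1)→(B,1,←)
state=B head=-1 tape=_[1]11111   (B,1)→(A,1,←)
state=A head=-2 tape=[_]111111
M halts after 9 transitions.

9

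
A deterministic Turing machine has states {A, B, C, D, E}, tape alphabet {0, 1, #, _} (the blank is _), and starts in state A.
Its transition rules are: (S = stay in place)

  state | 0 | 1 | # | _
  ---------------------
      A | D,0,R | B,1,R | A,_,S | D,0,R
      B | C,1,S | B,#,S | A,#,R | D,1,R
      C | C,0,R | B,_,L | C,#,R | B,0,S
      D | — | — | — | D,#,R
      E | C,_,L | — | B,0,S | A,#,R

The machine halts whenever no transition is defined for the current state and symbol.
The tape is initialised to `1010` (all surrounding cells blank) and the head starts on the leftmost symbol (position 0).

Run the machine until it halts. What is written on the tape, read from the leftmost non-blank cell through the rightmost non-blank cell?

state=A head=0 tape=[1]010   (A,1)→(B,1,R)
state=B head=1 tape=1[0]10   (B,0)→(C,1,S)
state=C head=1 tape=1[1]10   (C,1)→(B,_,L)
state=B head=0 tape=[1]_10   (B,1)→(B,#,S)
state=B head=0 tape=[#]_10   (B,#)→(A,#,R)
state=A head=1 tape=#[_]10   (A,_)→(D,0,R)
state=D head=2 tape=#0[1]0
The non-blank tape span at halt is #010.

#010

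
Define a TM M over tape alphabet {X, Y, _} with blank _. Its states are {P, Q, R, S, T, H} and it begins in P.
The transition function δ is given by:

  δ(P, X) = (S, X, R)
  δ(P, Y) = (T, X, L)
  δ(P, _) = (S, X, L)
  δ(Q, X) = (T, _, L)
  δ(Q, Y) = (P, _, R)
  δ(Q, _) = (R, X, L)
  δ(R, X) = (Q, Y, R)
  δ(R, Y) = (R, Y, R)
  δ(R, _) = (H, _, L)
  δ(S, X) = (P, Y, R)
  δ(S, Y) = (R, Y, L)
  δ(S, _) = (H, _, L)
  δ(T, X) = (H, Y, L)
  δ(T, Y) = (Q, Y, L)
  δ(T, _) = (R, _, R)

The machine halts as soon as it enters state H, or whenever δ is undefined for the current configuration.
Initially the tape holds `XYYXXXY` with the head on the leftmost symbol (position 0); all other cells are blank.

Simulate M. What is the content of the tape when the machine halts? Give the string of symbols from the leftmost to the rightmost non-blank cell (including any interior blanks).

YY_XXXY

state=P head=0 tape=[X]YYXXXY   (P,X)→(S,X,R)
state=S head=1 tape=X[Y]YXXXY   (S,Y)→(R,Y,L)
state=R head=0 tape=[X]YYXXXY   (R,X)→(Q,Y,R)
state=Q head=1 tape=Y[Y]YXXXY   (Q,Y)→(P,_,R)
state=P head=2 tape=Y_[Y]XXXY   (P,Y)→(T,X,L)
state=T head=1 tape=Y[_]XXXXY   (T,_)→(R,_,R)
state=R head=2 tape=Y_[X]XXXY   (R,X)→(Q,Y,R)
state=Q head=3 tape=Y_Y[X]XXY   (Q,X)→(T,_,L)
state=T head=2 tape=Y_[Y]_XXY   (T,Y)→(Q,Y,L)
state=Q head=1 tape=Y[_]Y_XXY   (Q,_)→(R,X,L)
state=R head=0 tape=[Y]XY_XXY   (R,Y)→(R,Y,R)
state=R head=1 tape=Y[X]Y_XXY   (R,X)→(Q,Y,R)
state=Q head=2 tape=YY[Y]_XXY   (Q,Y)→(P,_,R)
state=P head=3 tape=YY_[_]XXY   (P,_)→(S,X,L)
state=S head=2 tape=YY[_]XXXY   (S,_)→(H,_,L)
state=H head=1 tape=Y[Y]_XXXY
The non-blank tape span at halt is YY_XXXY.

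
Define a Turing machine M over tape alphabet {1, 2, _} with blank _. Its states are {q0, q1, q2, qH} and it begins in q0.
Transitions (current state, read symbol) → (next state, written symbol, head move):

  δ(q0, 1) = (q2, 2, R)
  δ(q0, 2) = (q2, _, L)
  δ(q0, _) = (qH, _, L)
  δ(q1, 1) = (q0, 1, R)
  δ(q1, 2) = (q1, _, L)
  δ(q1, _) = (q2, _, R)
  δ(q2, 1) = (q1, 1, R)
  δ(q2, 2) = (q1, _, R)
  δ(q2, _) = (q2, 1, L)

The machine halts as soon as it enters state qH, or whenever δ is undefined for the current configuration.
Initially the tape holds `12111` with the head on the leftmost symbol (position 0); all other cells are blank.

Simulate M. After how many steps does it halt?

state=q0 head=0 tape=[1]2111____   (q0,1)→(q2,2,R)
state=q2 head=1 tape=2[2]111____   (q2,2)→(q1,_,R)
state=q1 head=2 tape=2_[1]11____   (q1,1)→(q0,1,R)
state=q0 head=3 tape=2_1[1]1____   (q0,1)→(q2,2,R)
state=q2 head=4 tape=2_12[1]____   (q2,1)→(q1,1,R)
state=q1 head=5 tape=2_121[_]___   (q1,_)→(q2,_,R)
state=q2 head=6 tape=2_121_[_]__   (q2,_)→(q2,1,L)
state=q2 head=5 tape=2_121[_]1__   (q2,_)→(q2,1,L)
state=q2 head=4 tape=2_12[1]11__   (q2,1)→(q1,1,R)
state=q1 head=5 tape=2_121[1]1__   (q1,1)→(q0,1,R)
state=q0 head=6 tape=2_1211[1]__   (q0,1)→(q2,2,R)
state=q2 head=7 tape=2_12112[_]_   (q2,_)→(q2,1,L)
state=q2 head=6 tape=2_1211[2]1_   (q2,2)→(q1,_,R)
state=q1 head=7 tape=2_1211_[1]_   (q1,1)→(q0,1,R)
state=q0 head=8 tape=2_1211_1[_]   (q0,_)→(qH,_,L)
state=qH head=7 tape=2_1211_[1]_
M halts after 15 transitions.

15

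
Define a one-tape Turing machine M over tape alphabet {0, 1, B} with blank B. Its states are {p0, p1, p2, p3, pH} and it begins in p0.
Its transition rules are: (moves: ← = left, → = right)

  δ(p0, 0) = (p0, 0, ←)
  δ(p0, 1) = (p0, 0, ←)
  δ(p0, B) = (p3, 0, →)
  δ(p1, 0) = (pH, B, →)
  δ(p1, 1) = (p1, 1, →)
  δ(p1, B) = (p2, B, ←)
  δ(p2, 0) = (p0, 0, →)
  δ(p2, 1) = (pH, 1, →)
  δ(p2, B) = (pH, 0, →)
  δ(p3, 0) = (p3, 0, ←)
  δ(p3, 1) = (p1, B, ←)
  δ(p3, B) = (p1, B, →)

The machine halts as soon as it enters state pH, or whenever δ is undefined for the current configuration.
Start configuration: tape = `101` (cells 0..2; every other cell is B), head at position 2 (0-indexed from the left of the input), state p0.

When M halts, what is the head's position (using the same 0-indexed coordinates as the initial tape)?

0

state=p0 head=2 tape=BB10[1]   (p0,1)→(p0,0,←)
state=p0 head=1 tape=BB1[0]0   (p0,0)→(p0,0,←)
state=p0 head=0 tape=BB[1]00   (p0,1)→(p0,0,←)
state=p0 head=-1 tape=B[B]000   (p0,B)→(p3,0,→)
state=p3 head=0 tape=B0[0]00   (p3,0)→(p3,0,←)
state=p3 head=-1 tape=B[0]000   (p3,0)→(p3,0,←)
state=p3 head=-2 tape=[B]0000   (p3,B)→(p1,B,→)
state=p1 head=-1 tape=B[0]000   (p1,0)→(pH,B,→)
state=pH head=0 tape=BB[0]00
At halt the head is at cell 0.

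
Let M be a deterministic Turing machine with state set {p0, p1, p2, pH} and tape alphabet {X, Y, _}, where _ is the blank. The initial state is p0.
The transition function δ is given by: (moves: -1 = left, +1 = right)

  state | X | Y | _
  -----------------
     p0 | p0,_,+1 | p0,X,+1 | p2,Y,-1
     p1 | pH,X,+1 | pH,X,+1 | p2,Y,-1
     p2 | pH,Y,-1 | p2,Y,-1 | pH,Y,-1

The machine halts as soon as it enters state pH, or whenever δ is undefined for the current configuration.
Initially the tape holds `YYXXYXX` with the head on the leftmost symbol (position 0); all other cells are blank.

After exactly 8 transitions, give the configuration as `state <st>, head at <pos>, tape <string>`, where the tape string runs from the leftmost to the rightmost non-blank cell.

state p2, head at 6, tape XX__X__Y

state=p0 head=0 tape=[Y]YXXYXX_   (p0,Y)→(p0,X,+1)
state=p0 head=1 tape=X[Y]XXYXX_   (p0,Y)→(p0,X,+1)
state=p0 head=2 tape=XX[X]XYXX_   (p0,X)→(p0,_,+1)
state=p0 head=3 tape=XX_[X]YXX_   (p0,X)→(p0,_,+1)
state=p0 head=4 tape=XX__[Y]XX_   (p0,Y)→(p0,X,+1)
state=p0 head=5 tape=XX__X[X]X_   (p0,X)→(p0,_,+1)
state=p0 head=6 tape=XX__X_[X]_   (p0,X)→(p0,_,+1)
state=p0 head=7 tape=XX__X__[_]   (p0,_)→(p2,Y,-1)
state=p2 head=6 tape=XX__X_[_]Y
After 8 steps: state p2, head at 6, tape XX__X__Y.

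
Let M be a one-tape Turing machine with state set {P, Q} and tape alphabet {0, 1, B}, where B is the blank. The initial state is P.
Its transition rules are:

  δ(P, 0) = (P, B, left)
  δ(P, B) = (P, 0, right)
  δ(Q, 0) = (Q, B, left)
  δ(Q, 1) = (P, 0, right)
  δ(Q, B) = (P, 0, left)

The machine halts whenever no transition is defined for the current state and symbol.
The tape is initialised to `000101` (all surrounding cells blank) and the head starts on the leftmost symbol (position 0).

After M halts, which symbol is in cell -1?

state=P head=0 tape=BBB[0]00101   (P,0)→(P,B,left)
state=P head=-1 tape=BB[B]B00101   (P,B)→(P,0,right)
state=P head=0 tape=BB0[B]00101   (P,B)→(P,0,right)
state=P head=1 tape=BB00[0]0101   (P,0)→(P,B,left)
state=P head=0 tape=BB0[0]B0101   (P,0)→(P,B,left)
state=P head=-1 tape=BB[0]BB0101   (P,0)→(P,B,left)
state=P head=-2 tape=B[B]BBB0101   (P,B)→(P,0,right)
state=P head=-1 tape=B0[B]BB0101   (P,B)→(P,0,right)
state=P head=0 tape=B00[B]B0101   (P,B)→(P,0,right)
state=P head=1 tape=B000[B]0101   (P,B)→(P,0,right)
state=P head=2 tape=B0000[0]101   (P,0)→(P,B,left)
state=P head=1 tape=B000[0]B101   (P,0)→(P,B,left)
state=P head=0 tape=B00[0]BB101   (P,0)→(P,B,left)
state=P head=-1 tape=B0[0]BBB101   (P,0)→(P,B,left)
state=P head=-2 tape=B[0]BBBB101   (P,0)→(P,B,left)
state=P head=-3 tape=[B]BBBBB101   (P,B)→(P,0,right)
state=P head=-2 tape=0[B]BBBB101   (P,B)→(P,0,right)
state=P head=-1 tape=00[B]BBB101   (P,B)→(P,0,right)
state=P head=0 tape=000[B]BB101   (P,B)→(P,0,right)
state=P head=1 tape=0000[B]B101   (P,B)→(P,0,right)
state=P head=2 tape=00000[B]101   (P,B)→(P,0,right)
state=P head=3 tape=000000[1]01
Cell -1 holds 0 when M halts.

0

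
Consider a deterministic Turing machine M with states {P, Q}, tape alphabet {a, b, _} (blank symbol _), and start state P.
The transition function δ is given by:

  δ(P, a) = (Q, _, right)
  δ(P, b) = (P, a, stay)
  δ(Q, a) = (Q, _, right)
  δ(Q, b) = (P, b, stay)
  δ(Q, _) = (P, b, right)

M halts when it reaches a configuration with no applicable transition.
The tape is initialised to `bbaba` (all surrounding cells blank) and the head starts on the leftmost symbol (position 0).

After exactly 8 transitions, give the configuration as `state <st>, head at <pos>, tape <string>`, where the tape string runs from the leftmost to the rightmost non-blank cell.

P | [b]baba   read b → write a, move stay, go to P
P | [a]baba   read a → write _, move right, go to Q
Q | _[b]aba   read b → write b, move stay, go to P
P | _[b]aba   read b → write a, move stay, go to P
P | _[a]aba   read a → write _, move right, go to Q
Q | __[a]ba   read a → write _, move right, go to Q
Q | ___[b]a   read b → write b, move stay, go to P
P | ___[b]a   read b → write a, move stay, go to P
P | ___[a]a
After 8 steps: state P, head at 3, tape aa.

state P, head at 3, tape aa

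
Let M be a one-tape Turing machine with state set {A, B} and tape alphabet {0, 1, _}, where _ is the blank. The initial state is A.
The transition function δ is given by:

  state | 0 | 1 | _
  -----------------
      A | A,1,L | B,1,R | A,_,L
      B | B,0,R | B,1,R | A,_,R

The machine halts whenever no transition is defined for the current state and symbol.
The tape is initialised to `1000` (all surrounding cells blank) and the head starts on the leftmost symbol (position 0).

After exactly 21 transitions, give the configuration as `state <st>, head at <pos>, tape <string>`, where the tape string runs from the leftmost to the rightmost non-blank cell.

state A, head at 3, tape 1111

A | [1]000__   read 1 → write 1, move R, go to B
B | 1[0]00__   read 0 → write 0, move R, go to B
B | 10[0]0__   read 0 → write 0, move R, go to B
B | 100[0]__   read 0 → write 0, move R, go to B
B | 1000[_]_   read _ → write _, move R, go to A
A | 1000_[_]   read _ → write _, move L, go to A
A | 1000[_]_   read _ → write _, move L, go to A
A | 100[0]__   read 0 → write 1, move L, go to A
A | 10[0]1__   read 0 → write 1, move L, go to A
A | 1[0]11__   read 0 → write 1, move L, go to A
A | [1]111__   read 1 → write 1, move R, go to B
B | 1[1]11__   read 1 → write 1, move R, go to B
B | 11[1]1__   read 1 → write 1, move R, go to B
B | 111[1]__   read 1 → write 1, move R, go to B
B | 1111[_]_   read _ → write _, move R, go to A
A | 1111_[_]   read _ → write _, move L, go to A
A | 1111[_]_   read _ → write _, move L, go to A
A | 111[1]__   read 1 → write 1, move R, go to B
B | 1111[_]_   read _ → write _, move R, go to A
A | 1111_[_]   read _ → write _, move L, go to A
A | 1111[_]_   read _ → write _, move L, go to A
A | 111[1]__
After 21 steps: state A, head at 3, tape 1111.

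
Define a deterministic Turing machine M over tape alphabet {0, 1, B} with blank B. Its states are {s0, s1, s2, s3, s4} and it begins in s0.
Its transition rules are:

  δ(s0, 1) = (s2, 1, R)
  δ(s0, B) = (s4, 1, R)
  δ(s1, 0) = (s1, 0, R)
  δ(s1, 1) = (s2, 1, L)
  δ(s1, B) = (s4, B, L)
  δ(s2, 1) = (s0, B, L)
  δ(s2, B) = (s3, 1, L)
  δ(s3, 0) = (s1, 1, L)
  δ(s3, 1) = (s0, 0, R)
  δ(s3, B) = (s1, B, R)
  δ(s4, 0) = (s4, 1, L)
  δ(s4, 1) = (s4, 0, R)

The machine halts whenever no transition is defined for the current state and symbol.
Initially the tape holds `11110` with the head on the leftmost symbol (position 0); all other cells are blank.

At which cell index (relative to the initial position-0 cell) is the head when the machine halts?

s0 | [1]1110   read 1 → write 1, move R, go to s2
s2 | 1[1]110   read 1 → write B, move L, go to s0
s0 | [1]B110   read 1 → write 1, move R, go to s2
s2 | 1[B]110   read B → write 1, move L, go to s3
s3 | [1]1110   read 1 → write 0, move R, go to s0
s0 | 0[1]110   read 1 → write 1, move R, go to s2
s2 | 01[1]10   read 1 → write B, move L, go to s0
s0 | 0[1]B10   read 1 → write 1, move R, go to s2
s2 | 01[B]10   read B → write 1, move L, go to s3
s3 | 0[1]110   read 1 → write 0, move R, go to s0
s0 | 00[1]10   read 1 → write 1, move R, go to s2
s2 | 001[1]0   read 1 → write B, move L, go to s0
s0 | 00[1]B0   read 1 → write 1, move R, go to s2
s2 | 001[B]0   read B → write 1, move L, go to s3
s3 | 00[1]10   read 1 → write 0, move R, go to s0
s0 | 000[1]0   read 1 → write 1, move R, go to s2
s2 | 0001[0]
At halt the head is at cell 4.

4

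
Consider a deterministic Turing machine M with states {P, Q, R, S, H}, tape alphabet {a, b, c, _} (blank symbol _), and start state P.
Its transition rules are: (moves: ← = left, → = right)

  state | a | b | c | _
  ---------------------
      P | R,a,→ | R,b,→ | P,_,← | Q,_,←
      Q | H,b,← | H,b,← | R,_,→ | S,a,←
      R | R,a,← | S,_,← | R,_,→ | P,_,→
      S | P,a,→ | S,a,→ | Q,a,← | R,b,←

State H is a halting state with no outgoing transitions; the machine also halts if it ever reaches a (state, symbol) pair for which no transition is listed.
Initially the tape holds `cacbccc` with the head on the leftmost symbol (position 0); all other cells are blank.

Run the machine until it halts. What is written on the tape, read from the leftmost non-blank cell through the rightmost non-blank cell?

state=P head=0 tape=_____[c]acbccc   (P,c)→(P,_,←)
state=P head=-1 tape=____[_]_acbccc   (P,_)→(Q,_,←)
state=Q head=-2 tape=___[_]__acbccc   (Q,_)→(S,a,←)
state=S head=-3 tape=__[_]a__acbccc   (S,_)→(R,b,←)
state=R head=-4 tape=_[_]ba__acbccc   (R,_)→(P,_,→)
state=P head=-3 tape=__[b]a__acbccc   (P,b)→(R,b,→)
state=R head=-2 tape=__b[a]__acbccc   (R,a)→(R,a,←)
state=R head=-3 tape=__[b]a__acbccc   (R,b)→(S,_,←)
state=S head=-4 tape=_[_]_a__acbccc   (S,_)→(R,b,←)
state=R head=-5 tape=[_]b_a__acbccc   (R,_)→(P,_,→)
state=P head=-4 tape=_[b]_a__acbccc   (P,b)→(R,b,→)
state=R head=-3 tape=_b[_]a__acbccc   (R,_)→(P,_,→)
state=P head=-2 tape=_b_[a]__acbccc   (P,a)→(R,a,→)
state=R head=-1 tape=_b_a[_]_acbccc   (R,_)→(P,_,→)
state=P head=0 tape=_b_a_[_]acbccc   (P,_)→(Q,_,←)
state=Q head=-1 tape=_b_a[_]_acbccc   (Q,_)→(S,a,←)
state=S head=-2 tape=_b_[a]a_acbccc   (S,a)→(P,a,→)
state=P head=-1 tape=_b_a[a]_acbccc   (P,a)→(R,a,→)
state=R head=0 tape=_b_aa[_]acbccc   (R,_)→(P,_,→)
state=P head=1 tape=_b_aa_[a]cbccc   (P,a)→(R,a,→)
state=R head=2 tape=_b_aa_a[c]bccc   (R,c)→(R,_,→)
state=R head=3 tape=_b_aa_a_[b]ccc   (R,b)→(S,_,←)
state=S head=2 tape=_b_aa_a[_]_ccc   (S,_)→(R,b,←)
state=R head=1 tape=_b_aa_[a]b_ccc   (R,a)→(R,a,←)
state=R head=0 tape=_b_aa[_]ab_ccc   (R,_)→(P,_,→)
state=P head=1 tape=_b_aa_[a]b_ccc   (P,a)→(R,a,→)
state=R head=2 tape=_b_aa_a[b]_ccc   (R,b)→(S,_,←)
state=S head=1 tape=_b_aa_[a]__ccc   (S,a)→(P,a,→)
state=P head=2 tape=_b_aa_a[_]_ccc   (P,_)→(Q,_,←)
state=Q head=1 tape=_b_aa_[a]__ccc   (Q,a)→(H,b,←)
state=H head=0 tape=_b_aa[_]b__ccc
The non-blank tape span at halt is b_aa_b__ccc.

b_aa_b__ccc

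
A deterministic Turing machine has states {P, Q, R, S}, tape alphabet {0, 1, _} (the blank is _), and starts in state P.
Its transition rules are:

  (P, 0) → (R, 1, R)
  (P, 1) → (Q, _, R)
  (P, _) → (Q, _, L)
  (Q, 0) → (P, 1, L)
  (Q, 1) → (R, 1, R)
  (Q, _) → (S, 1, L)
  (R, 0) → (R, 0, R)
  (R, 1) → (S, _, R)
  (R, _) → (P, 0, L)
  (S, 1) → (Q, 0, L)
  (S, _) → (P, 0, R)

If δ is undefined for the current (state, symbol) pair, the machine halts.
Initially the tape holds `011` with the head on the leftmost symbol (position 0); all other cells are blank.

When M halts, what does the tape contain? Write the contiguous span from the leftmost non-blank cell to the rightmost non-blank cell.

001_1110

state=P head=0 tape=_____[0]11   (P,0)→(R,1,R)
state=R head=1 tape=_____1[1]1   (R,1)→(S,_,R)
state=S head=2 tape=_____1_[1]   (S,1)→(Q,0,L)
state=Q head=1 tape=_____1[_]0   (Q,_)→(S,1,L)
state=S head=0 tape=_____[1]10   (S,1)→(Q,0,L)
state=Q head=-1 tape=____[_]010   (Q,_)→(S,1,L)
state=S head=-2 tape=___[_]1010   (S,_)→(P,0,R)
state=P head=-1 tape=___0[1]010   (P,1)→(Q,_,R)
state=Q head=0 tape=___0_[0]10   (Q,0)→(P,1,L)
state=P head=-1 tape=___0[_]110   (P,_)→(Q,_,L)
state=Q head=-2 tape=___[0]_110   (Q,0)→(P,1,L)
state=P head=-3 tape=__[_]1_110   (P,_)→(Q,_,L)
state=Q head=-4 tape=_[_]_1_110   (Q,_)→(S,1,L)
state=S head=-5 tape=[_]1_1_110   (S,_)→(P,0,R)
state=P head=-4 tape=0[1]_1_110   (P,1)→(Q,_,R)
state=Q head=-3 tape=0_[_]1_110   (Q,_)→(S,1,L)
state=S head=-4 tape=0[_]11_110   (S,_)→(P,0,R)
state=P head=-3 tape=00[1]1_110   (P,1)→(Q,_,R)
state=Q head=-2 tape=00_[1]_110   (Q,1)→(R,1,R)
state=R head=-1 tape=00_1[_]110   (R,_)→(P,0,L)
state=P head=-2 tape=00_[1]0110   (P,1)→(Q,_,R)
state=Q head=-1 tape=00__[0]110   (Q,0)→(P,1,L)
state=P head=-2 tape=00_[_]1110   (P,_)→(Q,_,L)
state=Q head=-3 tape=00[_]_1110   (Q,_)→(S,1,L)
state=S head=-4 tape=0[0]1_1110
The non-blank tape span at halt is 001_1110.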